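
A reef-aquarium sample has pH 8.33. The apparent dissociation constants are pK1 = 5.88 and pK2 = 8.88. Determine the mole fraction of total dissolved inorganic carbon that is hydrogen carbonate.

α₁ = 0.778

α₁ = 1 / (1 + [H⁺]/K1 + K2/[H⁺]) = 1 / (1 + 10^-2.45 + 10^-0.55)
   = 1 / (1 + 0.0035481 + 0.28184) = 1/1.2854 = 0.7780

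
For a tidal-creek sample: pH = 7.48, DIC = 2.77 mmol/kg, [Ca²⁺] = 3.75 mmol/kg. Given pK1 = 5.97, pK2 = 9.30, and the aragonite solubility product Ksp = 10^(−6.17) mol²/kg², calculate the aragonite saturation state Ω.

Ω = 0.222

α₂ = 1 / (1 + [H⁺]/K2 + [H⁺]²/(K1K2)) = 1 / (1 + 10^+1.82 + 10^+0.31)
   = 1 / (1 + 66.069 + 2.0417) = 1/69.111 = 0.01447
[CO3²⁻] = α₂ × DIC = 0.01447 × 2.77 = 0.04008 mmol/kg
Ksp = 10^(−6.17) = 6.761×10^-7
Ω = [Ca²⁺][CO3²⁻]/Ksp = (3.75×10^-3)(4.008×10^-5) / 6.761×10^-7 = 0.222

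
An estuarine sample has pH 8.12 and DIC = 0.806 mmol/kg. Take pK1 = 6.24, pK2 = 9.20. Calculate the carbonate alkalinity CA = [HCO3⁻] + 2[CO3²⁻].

CA = [HCO3⁻] + 2[CO3²⁻] = (α₁ + 2α₂)·DIC
At pH 8.12: [H⁺]/K1 = 10^-1.88 = 0.013183, K2/[H⁺] = 10^-1.08 = 0.083176
α₁ = 1/(1 + 0.013183 + 0.083176) = 1/1.0964 = 0.9121; α₂ = α₁·K2/[H⁺] = 0.07587
α₁ + 2α₂ = 1.0638
CA = 1.0638 × 0.806 = 0.857 mmol/kg

CA = 0.857 mmol/kg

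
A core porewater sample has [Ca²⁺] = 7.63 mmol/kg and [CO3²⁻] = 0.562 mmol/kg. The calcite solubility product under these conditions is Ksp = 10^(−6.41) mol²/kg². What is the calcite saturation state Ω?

Ω = 11.0

Ksp = 10^(−6.41) = 3.890×10^-7
Ω = [Ca²⁺][CO3²⁻]/Ksp = (7.63×10^-3)(0.562×10^-3) / 3.890×10^-7 = 11.0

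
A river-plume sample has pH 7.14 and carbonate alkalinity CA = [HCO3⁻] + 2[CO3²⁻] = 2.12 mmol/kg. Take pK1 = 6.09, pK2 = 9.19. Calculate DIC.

CA = [HCO3⁻] + 2[CO3²⁻] = (α₁ + 2α₂)·DIC
At pH 7.14: [H⁺]/K1 = 10^-1.05 = 0.089125, K2/[H⁺] = 10^-2.05 = 0.0089125
α₁ = 1/(1 + 0.089125 + 0.0089125) = 1/1.0980 = 0.9107; α₂ = α₁·K2/[H⁺] = 0.008117
α₁ + 2α₂ = 0.9269
DIC = CA / (α₁ + 2α₂) = 2.12 / 0.9269 = 2.29 mmol/kg

DIC = 2.29 mmol/kg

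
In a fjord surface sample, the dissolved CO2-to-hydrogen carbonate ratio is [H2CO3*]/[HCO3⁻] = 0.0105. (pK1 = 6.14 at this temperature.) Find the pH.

From K1 = [H⁺][HCO3⁻]/[H2CO3*]:  pH = pK1 − log₁₀([H2CO3*]/[HCO3⁻])
log₁₀(0.0105) = -1.979
pH = 6.14 − (-1.979) = 8.12

pH = 8.12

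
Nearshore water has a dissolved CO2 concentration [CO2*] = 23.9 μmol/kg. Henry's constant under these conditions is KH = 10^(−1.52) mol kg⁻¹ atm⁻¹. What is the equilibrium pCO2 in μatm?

pCO2 = 791 μatm

KH = 10^(−1.52) = 3.020×10^-2 mol kg⁻¹ atm⁻¹
pCO2 = [CO2*]/KH = 23.9×10^-6 / 3.020×10^-2 = 7.91×10^-4 atm = 791 μatm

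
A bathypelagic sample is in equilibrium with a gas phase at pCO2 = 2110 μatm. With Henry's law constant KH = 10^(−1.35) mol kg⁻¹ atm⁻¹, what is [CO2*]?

[CO2*] = 94.3 μmol/kg

KH = 10^(−1.35) = 4.467×10^-2 mol kg⁻¹ atm⁻¹
[CO2*] = KH · pCO2 = 4.467×10^-2 × 2110×10^-6 atm = 9.43×10^-5 mol/kg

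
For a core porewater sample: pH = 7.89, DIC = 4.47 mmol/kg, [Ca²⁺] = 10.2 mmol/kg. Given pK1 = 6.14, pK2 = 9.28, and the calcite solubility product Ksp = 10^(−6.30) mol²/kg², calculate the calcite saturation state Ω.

Ω = 3.50

α₂ = 1 / (1 + [H⁺]/K2 + [H⁺]²/(K1K2)) = 1 / (1 + 10^+1.39 + 10^-0.36)
   = 1 / (1 + 24.547 + 0.43652) = 1/25.984 = 0.03849
[CO3²⁻] = α₂ × DIC = 0.03849 × 4.47 = 0.1720 mmol/kg
Ksp = 10^(−6.30) = 5.012×10^-7
Ω = [Ca²⁺][CO3²⁻]/Ksp = (10.2×10^-3)(1.720×10^-4) / 5.012×10^-7 = 3.50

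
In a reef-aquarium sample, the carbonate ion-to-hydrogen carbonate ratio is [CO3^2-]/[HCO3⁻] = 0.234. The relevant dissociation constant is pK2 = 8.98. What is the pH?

From K2 = [H⁺][CO3^2-]/[HCO3⁻]:  pH = pK2 + log₁₀([CO3^2-]/[HCO3⁻])
log₁₀(0.234) = -0.631
pH = 8.98 + (-0.631) = 8.35

pH = 8.35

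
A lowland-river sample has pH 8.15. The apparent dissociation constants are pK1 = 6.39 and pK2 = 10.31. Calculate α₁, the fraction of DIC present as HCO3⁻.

α₁ = 1 / (1 + [H⁺]/K1 + K2/[H⁺]) = 1 / (1 + 10^-1.76 + 10^-2.16)
   = 1 / (1 + 0.017378 + 0.0069183) = 1/1.0243 = 0.9763

α₁ = 0.976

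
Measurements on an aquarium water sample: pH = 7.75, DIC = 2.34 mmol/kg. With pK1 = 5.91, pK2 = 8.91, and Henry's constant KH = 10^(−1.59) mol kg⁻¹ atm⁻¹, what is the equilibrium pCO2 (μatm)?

α₀ = 1 / (1 + K1/[H⁺] + K1K2/[H⁺]²) = 1 / (1 + 10^+1.84 + 10^+0.68)
   = 1 / (1 + 69.183 + 4.7863) = 1/74.969 = 0.01334
[CO2*] = α₀ × DIC = 0.01334 × 2.34 = 0.03121 mmol/kg
pCO2 = [CO2*]/KH = 3.121×10^-5 / 2.570×10^-2 = 1210 μatm

pCO2 = 1210 μatm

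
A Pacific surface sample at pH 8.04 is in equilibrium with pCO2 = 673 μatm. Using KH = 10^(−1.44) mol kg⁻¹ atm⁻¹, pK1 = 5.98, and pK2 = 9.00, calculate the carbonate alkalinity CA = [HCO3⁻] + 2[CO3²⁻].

[CO2*] = KH · pCO2 = 10^(−1.44) × 673×10^-6 = 2.444×10^-5 mol/kg
α₀ = 1/(1 + K1/[H⁺] + K1K2/[H⁺]²) = 1/(1 + 10^+2.06 + 10^+1.10) = 0.007788
DIC = [CO2*]/α₀ = 2.444×10^-5 / 0.007788 = 3.138 mmol/kg
CA = (α₁ + 2α₂)·DIC = (0.8942 + 2×0.09804) × 3.138 = 3.42 mmol/kg

CA = 3.42 mmol/kg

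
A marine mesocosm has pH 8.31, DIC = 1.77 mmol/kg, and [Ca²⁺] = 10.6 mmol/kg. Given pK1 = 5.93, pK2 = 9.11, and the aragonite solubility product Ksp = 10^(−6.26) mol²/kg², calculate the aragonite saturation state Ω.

α₂ = 1 / (1 + [H⁺]/K2 + [H⁺]²/(K1K2)) = 1 / (1 + 10^+0.80 + 10^-1.58)
   = 1 / (1 + 6.3096 + 0.026303) = 1/7.3359 = 0.1363
[CO3²⁻] = α₂ × DIC = 0.1363 × 1.77 = 0.2413 mmol/kg
Ksp = 10^(−6.26) = 5.495×10^-7
Ω = [Ca²⁺][CO3²⁻]/Ksp = (10.6×10^-3)(2.413×10^-4) / 5.495×10^-7 = 4.65

Ω = 4.65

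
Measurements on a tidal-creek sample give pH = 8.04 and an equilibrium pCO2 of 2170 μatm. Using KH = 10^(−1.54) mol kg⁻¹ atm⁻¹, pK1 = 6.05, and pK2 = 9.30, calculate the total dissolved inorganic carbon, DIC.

[CO2*] = KH · pCO2 = 10^(−1.54) × 2170×10^-6 = 6.258×10^-5 mol/kg
α₀ = 1/(1 + K1/[H⁺] + K1K2/[H⁺]²) = 1/(1 + 10^+1.99 + 10^+0.73) = 0.009607
DIC = [CO2*]/α₀ = 6.258×10^-5 / 0.009607 = 6.51 mmol/kg

DIC = 6.51 mmol/kg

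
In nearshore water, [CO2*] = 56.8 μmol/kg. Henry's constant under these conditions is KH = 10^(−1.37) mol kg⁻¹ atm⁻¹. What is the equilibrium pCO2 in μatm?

KH = 10^(−1.37) = 4.266×10^-2 mol kg⁻¹ atm⁻¹
pCO2 = [CO2*]/KH = 56.8×10^-6 / 4.266×10^-2 = 1.33×10^-3 atm = 1330 μatm

pCO2 = 1330 μatm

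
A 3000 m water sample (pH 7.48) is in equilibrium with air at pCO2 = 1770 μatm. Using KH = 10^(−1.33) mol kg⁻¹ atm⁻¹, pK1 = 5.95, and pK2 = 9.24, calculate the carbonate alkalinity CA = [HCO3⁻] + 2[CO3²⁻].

[CO2*] = KH · pCO2 = 10^(−1.33) × 1770×10^-6 = 8.279×10^-5 mol/kg
α₀ = 1/(1 + K1/[H⁺] + K1K2/[H⁺]²) = 1/(1 + 10^+1.53 + 10^-0.23) = 0.02819
DIC = [CO2*]/α₀ = 8.279×10^-5 / 0.02819 = 2.937 mmol/kg
CA = (α₁ + 2α₂)·DIC = (0.9552 + 2×0.01660) × 2.937 = 2.90 mmol/kg

CA = 2.90 mmol/kg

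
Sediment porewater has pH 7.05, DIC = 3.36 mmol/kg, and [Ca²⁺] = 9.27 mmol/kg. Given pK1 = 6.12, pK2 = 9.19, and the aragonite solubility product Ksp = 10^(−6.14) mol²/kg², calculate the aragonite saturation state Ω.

Ω = 0.277

α₂ = 1 / (1 + [H⁺]/K2 + [H⁺]²/(K1K2)) = 1 / (1 + 10^+2.14 + 10^+1.21)
   = 1 / (1 + 138.04 + 16.218) = 1/155.26 = 0.006441
[CO3²⁻] = α₂ × DIC = 0.006441 × 3.36 = 0.02164 mmol/kg
Ksp = 10^(−6.14) = 7.244×10^-7
Ω = [Ca²⁺][CO3²⁻]/Ksp = (9.27×10^-3)(2.164×10^-5) / 7.244×10^-7 = 0.277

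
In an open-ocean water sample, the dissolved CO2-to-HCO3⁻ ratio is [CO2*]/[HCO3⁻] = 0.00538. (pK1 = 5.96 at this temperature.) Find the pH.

From K1 = [H⁺][HCO3⁻]/[CO2*]:  pH = pK1 − log₁₀([CO2*]/[HCO3⁻])
log₁₀(0.00538) = -2.269
pH = 5.96 − (-2.269) = 8.23

pH = 8.23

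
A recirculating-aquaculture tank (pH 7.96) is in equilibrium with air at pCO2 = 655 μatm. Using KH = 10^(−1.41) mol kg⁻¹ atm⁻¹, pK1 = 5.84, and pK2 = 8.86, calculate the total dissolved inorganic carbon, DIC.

DIC = 3.81 mmol/kg

[CO2*] = KH · pCO2 = 10^(−1.41) × 655×10^-6 = 2.548×10^-5 mol/kg
α₀ = 1/(1 + K1/[H⁺] + K1K2/[H⁺]²) = 1/(1 + 10^+2.12 + 10^+1.22) = 0.006692
DIC = [CO2*]/α₀ = 2.548×10^-5 / 0.006692 = 3.81 mmol/kg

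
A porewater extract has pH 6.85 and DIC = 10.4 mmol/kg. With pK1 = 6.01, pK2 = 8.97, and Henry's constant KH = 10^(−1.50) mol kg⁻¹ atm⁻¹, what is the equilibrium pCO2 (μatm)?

α₀ = 1 / (1 + K1/[H⁺] + K1K2/[H⁺]²) = 1 / (1 + 10^+0.84 + 10^-1.28)
   = 1 / (1 + 6.9183 + 0.052481) = 1/7.9708 = 0.1255
[CO2*] = α₀ × DIC = 0.1255 × 10.4 = 1.305 mmol/kg
pCO2 = [CO2*]/KH = 1.305×10^-3 / 3.162×10^-2 = 4.13×10^4 μatm

pCO2 = 4.13×10^4 μatm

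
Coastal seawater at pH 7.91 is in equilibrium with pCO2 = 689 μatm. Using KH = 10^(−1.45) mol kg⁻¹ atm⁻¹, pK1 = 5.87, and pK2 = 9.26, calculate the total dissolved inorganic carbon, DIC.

DIC = 2.82 mmol/kg

[CO2*] = KH · pCO2 = 10^(−1.45) × 689×10^-6 = 2.445×10^-5 mol/kg
α₀ = 1/(1 + K1/[H⁺] + K1K2/[H⁺]²) = 1/(1 + 10^+2.04 + 10^+0.69) = 0.008655
DIC = [CO2*]/α₀ = 2.445×10^-5 / 0.008655 = 2.82 mmol/kg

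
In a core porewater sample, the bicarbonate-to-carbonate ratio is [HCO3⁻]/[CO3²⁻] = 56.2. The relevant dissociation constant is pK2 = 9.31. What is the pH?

pH = 7.56

From K2 = [H⁺][CO3²⁻]/[HCO3⁻]:  pH = pK2 − log₁₀([HCO3⁻]/[CO3²⁻])
log₁₀(56.2) = +1.750
pH = 9.31 − (+1.750) = 7.56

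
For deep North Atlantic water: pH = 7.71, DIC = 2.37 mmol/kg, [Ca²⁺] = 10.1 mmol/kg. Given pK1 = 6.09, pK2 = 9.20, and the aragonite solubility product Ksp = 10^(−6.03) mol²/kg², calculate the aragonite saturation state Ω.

α₂ = 1 / (1 + [H⁺]/K2 + [H⁺]²/(K1K2)) = 1 / (1 + 10^+1.49 + 10^-0.13)
   = 1 / (1 + 30.903 + 0.74131) = 1/32.644 = 0.03063
[CO3²⁻] = α₂ × DIC = 0.03063 × 2.37 = 0.07260 mmol/kg
Ksp = 10^(−6.03) = 9.333×10^-7
Ω = [Ca²⁺][CO3²⁻]/Ksp = (10.1×10^-3)(7.260×10^-5) / 9.333×10^-7 = 0.786

Ω = 0.786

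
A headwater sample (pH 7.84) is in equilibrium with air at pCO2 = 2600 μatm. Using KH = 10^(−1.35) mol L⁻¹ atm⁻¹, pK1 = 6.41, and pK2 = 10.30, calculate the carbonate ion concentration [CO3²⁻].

[CO2*] = KH · pCO2 = 10^(−1.35) × 2600×10^-6 = 1.161×10^-4 mol/L
α₀ = 1/(1 + K1/[H⁺] + K1K2/[H⁺]²) = 1/(1 + 10^+1.43 + 10^-1.03) = 0.03570
DIC = [CO2*]/α₀ = 1.161×10^-4 / 0.03570 = 3.253 mmol/L
[CO3²⁻] = α₂·DIC; α₂ = 0.003332, so [CO3²⁻] = 0.003332 × 3.253 = 0.0108 mmol/L = 10.8 μmol/L

[CO3²⁻] = 10.8 μmol/L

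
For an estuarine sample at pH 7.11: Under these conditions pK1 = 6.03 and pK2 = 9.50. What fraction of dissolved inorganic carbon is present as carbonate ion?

α₂ = 0.00375

α₂ = 1 / (1 + [H⁺]/K2 + [H⁺]²/(K1K2)) = 1 / (1 + 10^+2.39 + 10^+1.31)
   = 1 / (1 + 245.47 + 20.417) = 1/266.89 = 0.003747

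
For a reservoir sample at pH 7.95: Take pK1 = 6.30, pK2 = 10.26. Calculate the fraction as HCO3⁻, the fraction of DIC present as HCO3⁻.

α₁ = 0.973

α₁ = 1 / (1 + [H⁺]/K1 + K2/[H⁺]) = 1 / (1 + 10^-1.65 + 10^-2.31)
   = 1 / (1 + 0.022387 + 0.0048978) = 1/1.0273 = 0.9734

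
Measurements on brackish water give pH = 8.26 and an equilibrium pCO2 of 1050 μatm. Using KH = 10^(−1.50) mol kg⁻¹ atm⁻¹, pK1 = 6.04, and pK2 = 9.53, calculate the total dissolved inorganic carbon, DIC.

[CO2*] = KH · pCO2 = 10^(−1.50) × 1050×10^-6 = 3.320×10^-5 mol/kg
α₀ = 1/(1 + K1/[H⁺] + K1K2/[H⁺]²) = 1/(1 + 10^+2.22 + 10^+0.95) = 0.005686
DIC = [CO2*]/α₀ = 3.320×10^-5 / 0.005686 = 5.84 mmol/kg

DIC = 5.84 mmol/kg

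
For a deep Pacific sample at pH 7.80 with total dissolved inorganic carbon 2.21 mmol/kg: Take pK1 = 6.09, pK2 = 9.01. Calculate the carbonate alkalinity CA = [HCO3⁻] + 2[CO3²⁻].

CA = 2.30 mmol/kg

CA = [HCO3⁻] + 2[CO3²⁻] = (α₁ + 2α₂)·DIC
At pH 7.80: [H⁺]/K1 = 10^-1.71 = 0.019498, K2/[H⁺] = 10^-1.21 = 0.061660
α₁ = 1/(1 + 0.019498 + 0.061660) = 1/1.0812 = 0.9249; α₂ = α₁·K2/[H⁺] = 0.05703
α₁ + 2α₂ = 1.0390
CA = 1.0390 × 2.21 = 2.30 mmol/kg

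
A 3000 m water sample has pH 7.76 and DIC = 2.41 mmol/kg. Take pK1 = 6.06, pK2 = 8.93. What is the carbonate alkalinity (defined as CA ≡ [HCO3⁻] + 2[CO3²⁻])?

CA = [HCO3⁻] + 2[CO3²⁻] = (α₁ + 2α₂)·DIC
At pH 7.76: [H⁺]/K1 = 10^-1.70 = 0.019953, K2/[H⁺] = 10^-1.17 = 0.067608
α₁ = 1/(1 + 0.019953 + 0.067608) = 1/1.0876 = 0.9195; α₂ = α₁·K2/[H⁺] = 0.06217
α₁ + 2α₂ = 1.0438
CA = 1.0438 × 2.41 = 2.52 mmol/kg

CA = 2.52 mmol/kg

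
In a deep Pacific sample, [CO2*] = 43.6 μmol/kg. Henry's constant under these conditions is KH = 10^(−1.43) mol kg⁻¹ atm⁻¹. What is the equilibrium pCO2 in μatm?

KH = 10^(−1.43) = 3.715×10^-2 mol kg⁻¹ atm⁻¹
pCO2 = [CO2*]/KH = 43.6×10^-6 / 3.715×10^-2 = 1.17×10^-3 atm = 1170 μatm

pCO2 = 1170 μatm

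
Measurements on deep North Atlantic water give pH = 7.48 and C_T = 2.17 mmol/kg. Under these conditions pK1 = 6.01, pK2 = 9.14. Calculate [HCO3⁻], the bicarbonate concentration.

[HCO3⁻] = 2.06 mmol/kg

α₁ = 1 / (1 + [H⁺]/K1 + K2/[H⁺]) = 1 / (1 + 10^-1.47 + 10^-1.66)
   = 1 / (1 + 0.033884 + 0.021878) = 1/1.0558 = 0.9472
[HCO3⁻] = α₁ × DIC = 0.9472 × 2.17 = 2.06 mmol/kg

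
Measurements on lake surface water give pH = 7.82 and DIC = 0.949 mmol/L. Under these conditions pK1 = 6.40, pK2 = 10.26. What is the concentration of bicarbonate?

α₁ = 1 / (1 + [H⁺]/K1 + K2/[H⁺]) = 1 / (1 + 10^-1.42 + 10^-2.44)
   = 1 / (1 + 0.038019 + 0.0036308) = 1/1.0416 = 0.9600
[HCO3⁻] = α₁ × DIC = 0.9600 × 0.949 = 0.911 mmol/L

[HCO3⁻] = 0.911 mmol/L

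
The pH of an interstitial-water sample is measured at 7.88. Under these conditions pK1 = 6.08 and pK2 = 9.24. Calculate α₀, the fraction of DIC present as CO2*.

α₀ = 0.0150

α₀ = 1 / (1 + K1/[H⁺] + K1K2/[H⁺]²) = 1 / (1 + 10^+1.80 + 10^+0.44)
   = 1 / (1 + 63.096 + 2.7542) = 1/66.850 = 0.01496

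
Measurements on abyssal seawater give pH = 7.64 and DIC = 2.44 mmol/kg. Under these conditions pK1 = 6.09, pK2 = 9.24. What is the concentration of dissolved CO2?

[CO2*] = 0.0653 mmol/kg

α₀ = 1 / (1 + K1/[H⁺] + K1K2/[H⁺]²) = 1 / (1 + 10^+1.55 + 10^-0.05)
   = 1 / (1 + 35.481 + 0.89125) = 1/37.373 = 0.02676
[CO2*] = α₀ × DIC = 0.02676 × 2.44 = 0.0653 mmol/kg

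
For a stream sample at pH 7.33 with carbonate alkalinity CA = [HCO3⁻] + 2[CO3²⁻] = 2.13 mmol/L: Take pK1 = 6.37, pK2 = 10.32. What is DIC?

CA = [HCO3⁻] + 2[CO3²⁻] = (α₁ + 2α₂)·DIC
At pH 7.33: [H⁺]/K1 = 10^-0.96 = 0.10965, K2/[H⁺] = 10^-2.99 = 0.0010233
α₁ = 1/(1 + 0.10965 + 0.0010233) = 1/1.1107 = 0.9004; α₂ = α₁·K2/[H⁺] = 0.0009213
α₁ + 2α₂ = 0.9022
DIC = CA / (α₁ + 2α₂) = 2.13 / 0.9022 = 2.36 mmol/L

DIC = 2.36 mmol/L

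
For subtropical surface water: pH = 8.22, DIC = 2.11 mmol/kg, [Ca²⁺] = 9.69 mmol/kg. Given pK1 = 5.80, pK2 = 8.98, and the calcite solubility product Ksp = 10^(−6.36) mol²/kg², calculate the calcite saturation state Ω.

α₂ = 1 / (1 + [H⁺]/K2 + [H⁺]²/(K1K2)) = 1 / (1 + 10^+0.76 + 10^-1.66)
   = 1 / (1 + 5.7544 + 0.021878) = 1/6.7763 = 0.1476
[CO3²⁻] = α₂ × DIC = 0.1476 × 2.11 = 0.3114 mmol/kg
Ksp = 10^(−6.36) = 4.365×10^-7
Ω = [Ca²⁺][CO3²⁻]/Ksp = (9.69×10^-3)(3.114×10^-4) / 4.365×10^-7 = 6.91

Ω = 6.91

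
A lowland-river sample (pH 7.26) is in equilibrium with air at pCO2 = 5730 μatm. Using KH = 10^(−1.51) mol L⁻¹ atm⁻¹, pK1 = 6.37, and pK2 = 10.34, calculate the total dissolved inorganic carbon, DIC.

[CO2*] = KH · pCO2 = 10^(−1.51) × 5730×10^-6 = 1.771×10^-4 mol/L
α₀ = 1/(1 + K1/[H⁺] + K1K2/[H⁺]²) = 1/(1 + 10^+0.89 + 10^-2.19) = 0.1140
DIC = [CO2*]/α₀ = 1.771×10^-4 / 0.1140 = 1.55 mmol/L

DIC = 1.55 mmol/L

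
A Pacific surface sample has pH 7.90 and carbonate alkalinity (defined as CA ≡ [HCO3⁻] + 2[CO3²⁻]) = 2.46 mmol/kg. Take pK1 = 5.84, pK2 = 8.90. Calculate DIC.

CA = [HCO3⁻] + 2[CO3²⁻] = (α₁ + 2α₂)·DIC
At pH 7.90: [H⁺]/K1 = 10^-2.06 = 0.0087096, K2/[H⁺] = 10^-1.00 = 0.10000
α₁ = 1/(1 + 0.0087096 + 0.10000) = 1/1.1087 = 0.9019; α₂ = α₁·K2/[H⁺] = 0.09019
α₁ + 2α₂ = 1.0823
DIC = CA / (α₁ + 2α₂) = 2.46 / 1.0823 = 2.27 mmol/kg

DIC = 2.27 mmol/kg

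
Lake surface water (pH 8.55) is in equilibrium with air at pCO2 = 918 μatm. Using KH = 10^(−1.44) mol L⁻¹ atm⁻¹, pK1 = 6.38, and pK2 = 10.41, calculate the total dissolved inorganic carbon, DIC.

[CO2*] = KH · pCO2 = 10^(−1.44) × 918×10^-6 = 3.333×10^-5 mol/L
α₀ = 1/(1 + K1/[H⁺] + K1K2/[H⁺]²) = 1/(1 + 10^+2.17 + 10^+0.31) = 0.006625
DIC = [CO2*]/α₀ = 3.333×10^-5 / 0.006625 = 5.03 mmol/L

DIC = 5.03 mmol/L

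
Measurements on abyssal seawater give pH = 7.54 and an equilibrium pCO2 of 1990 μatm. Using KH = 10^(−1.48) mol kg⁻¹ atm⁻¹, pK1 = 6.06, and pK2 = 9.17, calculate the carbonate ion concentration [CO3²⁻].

[CO2*] = KH · pCO2 = 10^(−1.48) × 1990×10^-6 = 6.590×10^-5 mol/kg
α₀ = 1/(1 + K1/[H⁺] + K1K2/[H⁺]²) = 1/(1 + 10^+1.48 + 10^-0.15) = 0.03134
DIC = [CO2*]/α₀ = 6.590×10^-5 / 0.03134 = 2.103 mmol/kg
[CO3²⁻] = α₂·DIC; α₂ = 0.02219, so [CO3²⁻] = 0.02219 × 2.103 = 0.0467 mmol/kg

[CO3²⁻] = 0.0467 mmol/kg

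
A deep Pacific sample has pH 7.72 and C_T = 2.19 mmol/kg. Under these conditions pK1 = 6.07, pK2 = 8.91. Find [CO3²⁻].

α₂ = 1 / (1 + [H⁺]/K2 + [H⁺]²/(K1K2)) = 1 / (1 + 10^+1.19 + 10^-0.46)
   = 1 / (1 + 15.488 + 0.34674) = 1/16.835 = 0.05940
[CO3²⁻] = α₂ × DIC = 0.05940 × 2.19 = 0.130 mmol/kg

[CO3²⁻] = 0.130 mmol/kg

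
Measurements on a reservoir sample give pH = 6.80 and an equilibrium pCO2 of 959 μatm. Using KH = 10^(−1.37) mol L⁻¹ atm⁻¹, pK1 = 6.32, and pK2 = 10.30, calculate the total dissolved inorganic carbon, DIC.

[CO2*] = KH · pCO2 = 10^(−1.37) × 959×10^-6 = 4.091×10^-5 mol/L
α₀ = 1/(1 + K1/[H⁺] + K1K2/[H⁺]²) = 1/(1 + 10^+0.48 + 10^-3.02) = 0.2487
DIC = [CO2*]/α₀ = 4.091×10^-5 / 0.2487 = 0.164 mmol/L

DIC = 0.164 mmol/L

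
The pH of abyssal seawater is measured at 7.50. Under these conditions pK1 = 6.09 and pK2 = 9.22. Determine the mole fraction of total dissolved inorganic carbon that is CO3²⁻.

α₂ = 0.0180

α₂ = 1 / (1 + [H⁺]/K2 + [H⁺]²/(K1K2)) = 1 / (1 + 10^+1.72 + 10^+0.31)
   = 1 / (1 + 52.481 + 2.0417) = 1/55.522 = 0.01801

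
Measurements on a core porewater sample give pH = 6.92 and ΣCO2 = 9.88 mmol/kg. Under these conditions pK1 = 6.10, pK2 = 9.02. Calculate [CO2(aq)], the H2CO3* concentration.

[CO2*] = 1.29 mmol/kg

α₀ = 1 / (1 + K1/[H⁺] + K1K2/[H⁺]²) = 1 / (1 + 10^+0.82 + 10^-1.28)
   = 1 / (1 + 6.6069 + 0.052481) = 1/7.6594 = 0.1306
[CO2*] = α₀ × DIC = 0.1306 × 9.88 = 1.29 mmol/kg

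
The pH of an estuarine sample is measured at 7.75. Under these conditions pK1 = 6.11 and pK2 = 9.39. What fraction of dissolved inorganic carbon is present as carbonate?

α₂ = 0.0219

α₂ = 1 / (1 + [H⁺]/K2 + [H⁺]²/(K1K2)) = 1 / (1 + 10^+1.64 + 10^+0.00)
   = 1 / (1 + 43.652 + 1.0000) = 1/45.652 = 0.02191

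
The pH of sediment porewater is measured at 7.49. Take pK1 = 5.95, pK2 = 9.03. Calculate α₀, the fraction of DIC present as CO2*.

α₀ = 0.0273

α₀ = 1 / (1 + K1/[H⁺] + K1K2/[H⁺]²) = 1 / (1 + 10^+1.54 + 10^+0.00)
   = 1 / (1 + 34.674 + 1.0000) = 1/36.674 = 0.02727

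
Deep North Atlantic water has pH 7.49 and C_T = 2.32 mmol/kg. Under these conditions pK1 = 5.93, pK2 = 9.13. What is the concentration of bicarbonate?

[HCO3⁻] = 2.21 mmol/kg

α₁ = 1 / (1 + [H⁺]/K1 + K2/[H⁺]) = 1 / (1 + 10^-1.56 + 10^-1.64)
   = 1 / (1 + 0.027542 + 0.022909) = 1/1.0505 = 0.9520
[HCO3⁻] = α₁ × DIC = 0.9520 × 2.32 = 2.21 mmol/kg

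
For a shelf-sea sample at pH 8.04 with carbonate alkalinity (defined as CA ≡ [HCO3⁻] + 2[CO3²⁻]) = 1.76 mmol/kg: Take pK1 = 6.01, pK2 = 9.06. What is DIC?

CA = [HCO3⁻] + 2[CO3²⁻] = (α₁ + 2α₂)·DIC
At pH 8.04: [H⁺]/K1 = 10^-2.03 = 0.0093325, K2/[H⁺] = 10^-1.02 = 0.095499
α₁ = 1/(1 + 0.0093325 + 0.095499) = 1/1.1048 = 0.9051; α₂ = α₁·K2/[H⁺] = 0.08644
α₁ + 2α₂ = 1.0780
DIC = CA / (α₁ + 2α₂) = 1.76 / 1.0780 = 1.63 mmol/kg

DIC = 1.63 mmol/kg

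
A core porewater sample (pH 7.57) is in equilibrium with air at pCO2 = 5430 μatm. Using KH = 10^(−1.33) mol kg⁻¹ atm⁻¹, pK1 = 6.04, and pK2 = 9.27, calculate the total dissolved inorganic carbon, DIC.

DIC = 9.03 mmol/kg

[CO2*] = KH · pCO2 = 10^(−1.33) × 5430×10^-6 = 2.540×10^-4 mol/kg
α₀ = 1/(1 + K1/[H⁺] + K1K2/[H⁺]²) = 1/(1 + 10^+1.53 + 10^-0.17) = 0.02812
DIC = [CO2*]/α₀ = 2.540×10^-4 / 0.02812 = 9.03 mmol/kg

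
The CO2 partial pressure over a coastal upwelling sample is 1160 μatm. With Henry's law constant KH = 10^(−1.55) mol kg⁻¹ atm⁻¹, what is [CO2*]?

[CO2*] = 32.7 μmol/kg

KH = 10^(−1.55) = 2.818×10^-2 mol kg⁻¹ atm⁻¹
[CO2*] = KH · pCO2 = 2.818×10^-2 × 1160×10^-6 atm = 3.27×10^-5 mol/kg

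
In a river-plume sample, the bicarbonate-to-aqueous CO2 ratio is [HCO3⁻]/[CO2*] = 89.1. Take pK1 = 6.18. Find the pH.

From K1 = [H⁺][HCO3⁻]/[CO2*]:  pH = pK1 + log₁₀([HCO3⁻]/[CO2*])
log₁₀(89.1) = +1.950
pH = 6.18 + (+1.950) = 8.13

pH = 8.13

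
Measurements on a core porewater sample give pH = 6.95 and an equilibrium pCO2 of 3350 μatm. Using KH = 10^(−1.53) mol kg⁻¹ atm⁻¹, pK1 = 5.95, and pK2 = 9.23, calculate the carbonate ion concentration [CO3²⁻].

[CO2*] = KH · pCO2 = 10^(−1.53) × 3350×10^-6 = 9.887×10^-5 mol/kg
α₀ = 1/(1 + K1/[H⁺] + K1K2/[H⁺]²) = 1/(1 + 10^+1.00 + 10^-1.28) = 0.09048
DIC = [CO2*]/α₀ = 9.887×10^-5 / 0.09048 = 1.093 mmol/kg
[CO3²⁻] = α₂·DIC; α₂ = 0.004748, so [CO3²⁻] = 0.004748 × 1.093 = 0.00519 mmol/kg = 5.19 μmol/kg

[CO3²⁻] = 5.19 μmol/kg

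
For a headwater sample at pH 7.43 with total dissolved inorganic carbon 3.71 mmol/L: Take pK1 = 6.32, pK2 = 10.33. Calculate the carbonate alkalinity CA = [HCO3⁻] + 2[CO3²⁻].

CA = [HCO3⁻] + 2[CO3²⁻] = (α₁ + 2α₂)·DIC
At pH 7.43: [H⁺]/K1 = 10^-1.11 = 0.077625, K2/[H⁺] = 10^-2.90 = 0.0012589
α₁ = 1/(1 + 0.077625 + 0.0012589) = 1/1.0789 = 0.9269; α₂ = α₁·K2/[H⁺] = 0.001167
α₁ + 2α₂ = 0.9292
CA = 0.9292 × 3.71 = 3.45 mmol/L

CA = 3.45 mmol/L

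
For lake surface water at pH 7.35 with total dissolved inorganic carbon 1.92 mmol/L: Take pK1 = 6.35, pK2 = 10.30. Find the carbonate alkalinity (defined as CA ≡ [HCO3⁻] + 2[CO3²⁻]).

CA = [HCO3⁻] + 2[CO3²⁻] = (α₁ + 2α₂)·DIC
At pH 7.35: [H⁺]/K1 = 10^-1.00 = 0.10000, K2/[H⁺] = 10^-2.95 = 0.0011220
α₁ = 1/(1 + 0.10000 + 0.0011220) = 1/1.1011 = 0.9082; α₂ = α₁·K2/[H⁺] = 0.001019
α₁ + 2α₂ = 0.9102
CA = 0.9102 × 1.92 = 1.75 mmol/L

CA = 1.75 mmol/L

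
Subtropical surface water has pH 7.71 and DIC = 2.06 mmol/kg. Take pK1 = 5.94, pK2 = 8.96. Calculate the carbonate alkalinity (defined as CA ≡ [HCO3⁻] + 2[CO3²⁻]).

CA = 2.14 mmol/kg

CA = [HCO3⁻] + 2[CO3²⁻] = (α₁ + 2α₂)·DIC
At pH 7.71: [H⁺]/K1 = 10^-1.77 = 0.016982, K2/[H⁺] = 10^-1.25 = 0.056234
α₁ = 1/(1 + 0.016982 + 0.056234) = 1/1.0732 = 0.9318; α₂ = α₁·K2/[H⁺] = 0.05240
α₁ + 2α₂ = 1.0366
CA = 1.0366 × 2.06 = 2.14 mmol/kg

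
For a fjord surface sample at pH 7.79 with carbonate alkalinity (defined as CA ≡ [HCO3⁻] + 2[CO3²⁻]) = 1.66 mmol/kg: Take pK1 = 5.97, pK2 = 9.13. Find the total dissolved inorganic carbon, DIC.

DIC = 1.61 mmol/kg

CA = [HCO3⁻] + 2[CO3²⁻] = (α₁ + 2α₂)·DIC
At pH 7.79: [H⁺]/K1 = 10^-1.82 = 0.015136, K2/[H⁺] = 10^-1.34 = 0.045709
α₁ = 1/(1 + 0.015136 + 0.045709) = 1/1.0608 = 0.9426; α₂ = α₁·K2/[H⁺] = 0.04309
α₁ + 2α₂ = 1.0288
DIC = CA / (α₁ + 2α₂) = 1.66 / 1.0288 = 1.61 mmol/kg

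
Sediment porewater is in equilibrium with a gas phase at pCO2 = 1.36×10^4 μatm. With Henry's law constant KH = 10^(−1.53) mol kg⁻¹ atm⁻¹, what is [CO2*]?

KH = 10^(−1.53) = 2.951×10^-2 mol kg⁻¹ atm⁻¹
[CO2*] = KH · pCO2 = 2.951×10^-2 × 1.36×10^4×10^-6 atm = 4.01×10^-4 mol/kg

[CO2*] = 401 μmol/kg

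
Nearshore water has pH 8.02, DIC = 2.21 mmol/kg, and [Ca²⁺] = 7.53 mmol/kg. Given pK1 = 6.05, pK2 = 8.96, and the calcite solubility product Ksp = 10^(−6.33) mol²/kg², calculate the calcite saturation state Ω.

Ω = 3.63

α₂ = 1 / (1 + [H⁺]/K2 + [H⁺]²/(K1K2)) = 1 / (1 + 10^+0.94 + 10^-1.03)
   = 1 / (1 + 8.7096 + 0.093325) = 1/9.8030 = 0.1020
[CO3²⁻] = α₂ × DIC = 0.1020 × 2.21 = 0.2254 mmol/kg
Ksp = 10^(−6.33) = 4.677×10^-7
Ω = [Ca²⁺][CO3²⁻]/Ksp = (7.53×10^-3)(2.254×10^-4) / 4.677×10^-7 = 3.63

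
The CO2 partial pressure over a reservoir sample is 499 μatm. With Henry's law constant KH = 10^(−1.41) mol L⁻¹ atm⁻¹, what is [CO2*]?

KH = 10^(−1.41) = 3.890×10^-2 mol L⁻¹ atm⁻¹
[CO2*] = KH · pCO2 = 3.890×10^-2 × 499×10^-6 atm = 1.94×10^-5 mol/L

[CO2*] = 19.4 μmol/L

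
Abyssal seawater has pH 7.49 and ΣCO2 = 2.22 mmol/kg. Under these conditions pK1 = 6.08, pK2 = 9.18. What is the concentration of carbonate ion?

α₂ = 1 / (1 + [H⁺]/K2 + [H⁺]²/(K1K2)) = 1 / (1 + 10^+1.69 + 10^+0.28)
   = 1 / (1 + 48.978 + 1.9055) = 1/51.883 = 0.01927
[CO3²⁻] = α₂ × DIC = 0.01927 × 2.22 = 0.0428 mmol/kg

[CO3²⁻] = 0.0428 mmol/kg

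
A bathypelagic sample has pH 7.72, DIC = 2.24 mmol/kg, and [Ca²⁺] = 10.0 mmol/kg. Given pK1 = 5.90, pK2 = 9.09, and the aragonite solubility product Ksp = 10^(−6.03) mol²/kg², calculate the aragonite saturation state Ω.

α₂ = 1 / (1 + [H⁺]/K2 + [H⁺]²/(K1K2)) = 1 / (1 + 10^+1.37 + 10^-0.45)
   = 1 / (1 + 23.442 + 0.35481) = 1/24.797 = 0.04033
[CO3²⁻] = α₂ × DIC = 0.04033 × 2.24 = 0.09033 mmol/kg
Ksp = 10^(−6.03) = 9.333×10^-7
Ω = [Ca²⁺][CO3²⁻]/Ksp = (10.0×10^-3)(9.033×10^-5) / 9.333×10^-7 = 0.968

Ω = 0.968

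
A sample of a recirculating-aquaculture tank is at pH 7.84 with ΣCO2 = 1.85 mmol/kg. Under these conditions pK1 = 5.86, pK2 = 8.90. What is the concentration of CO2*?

α₀ = 1 / (1 + K1/[H⁺] + K1K2/[H⁺]²) = 1 / (1 + 10^+1.98 + 10^+0.92)
   = 1 / (1 + 95.499 + 8.3176) = 1/104.82 = 0.009540
[CO2*] = α₀ × DIC = 0.009540 × 1.85 = 0.0176 mmol/kg = 17.6 μmol/kg

[CO2*] = 17.6 μmol/kg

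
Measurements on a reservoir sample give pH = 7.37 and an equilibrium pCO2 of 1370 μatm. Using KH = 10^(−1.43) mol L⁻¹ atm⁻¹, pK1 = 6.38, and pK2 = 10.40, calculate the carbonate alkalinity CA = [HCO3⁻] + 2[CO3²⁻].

[CO2*] = KH · pCO2 = 10^(−1.43) × 1370×10^-6 = 5.090×10^-5 mol/L
α₀ = 1/(1 + K1/[H⁺] + K1K2/[H⁺]²) = 1/(1 + 10^+0.99 + 10^-2.04) = 0.09275
DIC = [CO2*]/α₀ = 5.090×10^-5 / 0.09275 = 0.5488 mmol/L
CA = (α₁ + 2α₂)·DIC = (0.9064 + 2×0.0008459) × 0.5488 = 0.498 mmol/L

CA = 0.498 mmol/L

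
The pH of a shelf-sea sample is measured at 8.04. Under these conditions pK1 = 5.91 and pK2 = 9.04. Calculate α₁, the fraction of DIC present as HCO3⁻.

α₁ = 0.903

α₁ = 1 / (1 + [H⁺]/K1 + K2/[H⁺]) = 1 / (1 + 10^-2.13 + 10^-1.00)
   = 1 / (1 + 0.0074131 + 0.10000) = 1/1.1074 = 0.9030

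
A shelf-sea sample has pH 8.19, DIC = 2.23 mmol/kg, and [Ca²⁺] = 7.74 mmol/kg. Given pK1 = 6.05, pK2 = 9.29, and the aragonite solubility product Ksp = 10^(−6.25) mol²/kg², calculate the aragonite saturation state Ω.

Ω = 2.24

α₂ = 1 / (1 + [H⁺]/K2 + [H⁺]²/(K1K2)) = 1 / (1 + 10^+1.10 + 10^-1.04)
   = 1 / (1 + 12.589 + 0.091201) = 1/13.680 = 0.07310
[CO3²⁻] = α₂ × DIC = 0.07310 × 2.23 = 0.1630 mmol/kg
Ksp = 10^(−6.25) = 5.623×10^-7
Ω = [Ca²⁺][CO3²⁻]/Ksp = (7.74×10^-3)(1.630×10^-4) / 5.623×10^-7 = 2.24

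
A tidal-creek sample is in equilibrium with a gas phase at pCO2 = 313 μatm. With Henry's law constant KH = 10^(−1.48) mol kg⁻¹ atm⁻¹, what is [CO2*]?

[CO2*] = 10.4 μmol/kg

KH = 10^(−1.48) = 3.311×10^-2 mol kg⁻¹ atm⁻¹
[CO2*] = KH · pCO2 = 3.311×10^-2 × 313×10^-6 atm = 1.04×10^-5 mol/kg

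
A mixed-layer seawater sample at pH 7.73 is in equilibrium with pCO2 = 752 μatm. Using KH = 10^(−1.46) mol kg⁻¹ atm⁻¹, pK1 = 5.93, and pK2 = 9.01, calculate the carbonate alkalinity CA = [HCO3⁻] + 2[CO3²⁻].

CA = 1.82 mmol/kg

[CO2*] = KH · pCO2 = 10^(−1.46) × 752×10^-6 = 2.607×10^-5 mol/kg
α₀ = 1/(1 + K1/[H⁺] + K1K2/[H⁺]²) = 1/(1 + 10^+1.80 + 10^+0.52) = 0.01484
DIC = [CO2*]/α₀ = 2.607×10^-5 / 0.01484 = 1.758 mmol/kg
CA = (α₁ + 2α₂)·DIC = (0.9360 + 2×0.04912) × 1.758 = 1.82 mmol/kg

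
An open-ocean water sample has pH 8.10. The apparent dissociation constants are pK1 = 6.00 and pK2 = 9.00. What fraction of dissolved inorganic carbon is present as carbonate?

α₂ = 0.111

α₂ = 1 / (1 + [H⁺]/K2 + [H⁺]²/(K1K2)) = 1 / (1 + 10^+0.90 + 10^-1.20)
   = 1 / (1 + 7.9433 + 0.063096) = 1/9.0064 = 0.1110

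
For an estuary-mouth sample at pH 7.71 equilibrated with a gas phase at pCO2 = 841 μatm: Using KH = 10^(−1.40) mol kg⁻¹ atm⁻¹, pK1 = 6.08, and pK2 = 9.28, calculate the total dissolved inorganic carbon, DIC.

[CO2*] = KH · pCO2 = 10^(−1.40) × 841×10^-6 = 3.348×10^-5 mol/kg
α₀ = 1/(1 + K1/[H⁺] + K1K2/[H⁺]²) = 1/(1 + 10^+1.63 + 10^+0.06) = 0.02232
DIC = [CO2*]/α₀ = 3.348×10^-5 / 0.02232 = 1.50 mmol/kg

DIC = 1.50 mmol/kg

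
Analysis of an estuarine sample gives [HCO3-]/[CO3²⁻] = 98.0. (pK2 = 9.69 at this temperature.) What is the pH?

From K2 = [H⁺][CO3²⁻]/[HCO3-]:  pH = pK2 − log₁₀([HCO3-]/[CO3²⁻])
log₁₀(98.0) = +1.991
pH = 9.69 − (+1.991) = 7.70

pH = 7.70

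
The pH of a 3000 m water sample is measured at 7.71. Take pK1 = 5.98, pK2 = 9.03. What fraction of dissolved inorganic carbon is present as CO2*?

α₀ = 0.0175

α₀ = 1 / (1 + K1/[H⁺] + K1K2/[H⁺]²) = 1 / (1 + 10^+1.73 + 10^+0.41)
   = 1 / (1 + 53.703 + 2.5704) = 1/57.274 = 0.01746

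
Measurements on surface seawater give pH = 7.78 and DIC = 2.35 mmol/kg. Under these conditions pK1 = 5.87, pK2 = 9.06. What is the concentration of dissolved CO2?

α₀ = 1 / (1 + K1/[H⁺] + K1K2/[H⁺]²) = 1 / (1 + 10^+1.91 + 10^+0.63)
   = 1 / (1 + 81.283 + 4.2658) = 1/86.549 = 0.01155
[CO2*] = α₀ × DIC = 0.01155 × 2.35 = 0.0272 mmol/kg

[CO2*] = 0.0272 mmol/kg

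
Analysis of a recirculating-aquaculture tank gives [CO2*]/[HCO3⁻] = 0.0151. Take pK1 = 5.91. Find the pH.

From K1 = [H⁺][HCO3⁻]/[CO2*]:  pH = pK1 − log₁₀([CO2*]/[HCO3⁻])
log₁₀(0.0151) = -1.821
pH = 5.91 − (-1.821) = 7.73

pH = 7.73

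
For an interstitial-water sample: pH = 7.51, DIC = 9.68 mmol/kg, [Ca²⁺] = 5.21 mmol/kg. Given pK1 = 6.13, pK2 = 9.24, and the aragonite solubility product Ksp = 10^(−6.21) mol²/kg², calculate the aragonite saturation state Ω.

Ω = 1.44

α₂ = 1 / (1 + [H⁺]/K2 + [H⁺]²/(K1K2)) = 1 / (1 + 10^+1.73 + 10^+0.35)
   = 1 / (1 + 53.703 + 2.2387) = 1/56.942 = 0.01756
[CO3²⁻] = α₂ × DIC = 0.01756 × 9.68 = 0.1700 mmol/kg
Ksp = 10^(−6.21) = 6.166×10^-7
Ω = [Ca²⁺][CO3²⁻]/Ksp = (5.21×10^-3)(1.700×10^-4) / 6.166×10^-7 = 1.44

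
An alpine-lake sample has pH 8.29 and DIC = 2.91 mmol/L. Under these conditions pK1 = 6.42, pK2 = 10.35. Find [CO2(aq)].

α₀ = 1 / (1 + K1/[H⁺] + K1K2/[H⁺]²) = 1 / (1 + 10^+1.87 + 10^-0.19)
   = 1 / (1 + 74.131 + 0.64565) = 1/75.777 = 0.01320
[CO2*] = α₀ × DIC = 0.01320 × 2.91 = 0.0384 mmol/L

[CO2*] = 0.0384 mmol/L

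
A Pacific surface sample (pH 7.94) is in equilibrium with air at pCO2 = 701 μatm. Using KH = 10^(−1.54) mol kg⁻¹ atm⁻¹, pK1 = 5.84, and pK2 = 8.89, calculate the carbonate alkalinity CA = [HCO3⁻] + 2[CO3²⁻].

CA = 3.12 mmol/kg

[CO2*] = KH · pCO2 = 10^(−1.54) × 701×10^-6 = 2.022×10^-5 mol/kg
α₀ = 1/(1 + K1/[H⁺] + K1K2/[H⁺]²) = 1/(1 + 10^+2.10 + 10^+1.15) = 0.007091
DIC = [CO2*]/α₀ = 2.022×10^-5 / 0.007091 = 2.851 mmol/kg
CA = (α₁ + 2α₂)·DIC = (0.8927 + 2×0.1002) × 2.851 = 3.12 mmol/kg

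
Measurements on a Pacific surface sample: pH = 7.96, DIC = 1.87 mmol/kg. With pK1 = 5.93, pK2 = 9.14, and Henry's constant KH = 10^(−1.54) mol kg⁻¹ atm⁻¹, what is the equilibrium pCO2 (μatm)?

α₀ = 1 / (1 + K1/[H⁺] + K1K2/[H⁺]²) = 1 / (1 + 10^+2.03 + 10^+0.85)
   = 1 / (1 + 107.15 + 7.0795) = 1/115.23 = 0.008678
[CO2*] = α₀ × DIC = 0.008678 × 1.87 = 0.01623 mmol/kg = 16.23 μmol/kg
pCO2 = [CO2*]/KH = 1.623×10^-5 / 2.884×10^-2 = 563 μatm

pCO2 = 563 μatm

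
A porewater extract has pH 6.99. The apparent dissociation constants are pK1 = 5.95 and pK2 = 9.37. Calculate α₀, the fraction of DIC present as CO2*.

α₀ = 0.0833

α₀ = 1 / (1 + K1/[H⁺] + K1K2/[H⁺]²) = 1 / (1 + 10^+1.04 + 10^-1.34)
   = 1 / (1 + 10.965 + 0.045709) = 1/12.010 = 0.08326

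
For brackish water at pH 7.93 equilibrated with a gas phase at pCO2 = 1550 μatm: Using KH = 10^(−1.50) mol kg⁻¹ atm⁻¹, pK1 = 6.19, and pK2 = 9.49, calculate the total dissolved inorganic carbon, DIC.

[CO2*] = KH · pCO2 = 10^(−1.50) × 1550×10^-6 = 4.902×10^-5 mol/kg
α₀ = 1/(1 + K1/[H⁺] + K1K2/[H⁺]²) = 1/(1 + 10^+1.74 + 10^+0.18) = 0.01740
DIC = [CO2*]/α₀ = 4.902×10^-5 / 0.01740 = 2.82 mmol/kg

DIC = 2.82 mmol/kg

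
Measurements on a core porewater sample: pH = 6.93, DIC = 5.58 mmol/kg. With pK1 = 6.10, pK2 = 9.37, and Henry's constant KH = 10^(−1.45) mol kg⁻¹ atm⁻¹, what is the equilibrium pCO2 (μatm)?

pCO2 = 2.02×10^4 μatm

α₀ = 1 / (1 + K1/[H⁺] + K1K2/[H⁺]²) = 1 / (1 + 10^+0.83 + 10^-1.61)
   = 1 / (1 + 6.7608 + 0.024547) = 1/7.7854 = 0.1284
[CO2*] = α₀ × DIC = 0.1284 × 5.58 = 0.7167 mmol/kg
pCO2 = [CO2*]/KH = 7.167×10^-4 / 3.548×10^-2 = 2.02×10^4 μatm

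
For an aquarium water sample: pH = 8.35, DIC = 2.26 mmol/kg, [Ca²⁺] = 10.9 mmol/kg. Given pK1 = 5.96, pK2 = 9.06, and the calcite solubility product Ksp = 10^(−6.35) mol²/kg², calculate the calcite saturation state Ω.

α₂ = 1 / (1 + [H⁺]/K2 + [H⁺]²/(K1K2)) = 1 / (1 + 10^+0.71 + 10^-1.68)
   = 1 / (1 + 5.1286 + 0.020893) = 1/6.1495 = 0.1626
[CO3²⁻] = α₂ × DIC = 0.1626 × 2.26 = 0.3675 mmol/kg
Ksp = 10^(−6.35) = 4.467×10^-7
Ω = [Ca²⁺][CO3²⁻]/Ksp = (10.9×10^-3)(3.675×10^-4) / 4.467×10^-7 = 8.97

Ω = 8.97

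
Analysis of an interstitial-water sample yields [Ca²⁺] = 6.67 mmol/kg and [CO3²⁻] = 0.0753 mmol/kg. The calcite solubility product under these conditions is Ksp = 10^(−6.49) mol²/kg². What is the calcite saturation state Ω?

Ksp = 10^(−6.49) = 3.236×10^-7
Ω = [Ca²⁺][CO3²⁻]/Ksp = (6.67×10^-3)(0.0753×10^-3) / 3.236×10^-7 = 1.55

Ω = 1.55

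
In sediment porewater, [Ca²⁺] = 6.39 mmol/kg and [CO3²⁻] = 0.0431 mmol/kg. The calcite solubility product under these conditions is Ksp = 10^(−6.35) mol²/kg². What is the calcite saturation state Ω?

Ω = 0.617

Ksp = 10^(−6.35) = 4.467×10^-7
Ω = [Ca²⁺][CO3²⁻]/Ksp = (6.39×10^-3)(0.0431×10^-3) / 4.467×10^-7 = 0.617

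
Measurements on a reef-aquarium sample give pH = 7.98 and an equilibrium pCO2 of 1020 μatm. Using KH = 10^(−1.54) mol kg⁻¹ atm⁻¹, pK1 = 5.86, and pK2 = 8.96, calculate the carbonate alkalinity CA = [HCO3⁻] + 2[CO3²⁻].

[CO2*] = KH · pCO2 = 10^(−1.54) × 1020×10^-6 = 2.942×10^-5 mol/kg
α₀ = 1/(1 + K1/[H⁺] + K1K2/[H⁺]²) = 1/(1 + 10^+2.12 + 10^+1.14) = 0.006820
DIC = [CO2*]/α₀ = 2.942×10^-5 / 0.006820 = 4.313 mmol/kg
CA = (α₁ + 2α₂)·DIC = (0.8990 + 2×0.09414) × 4.313 = 4.69 mmol/kg

CA = 4.69 mmol/kg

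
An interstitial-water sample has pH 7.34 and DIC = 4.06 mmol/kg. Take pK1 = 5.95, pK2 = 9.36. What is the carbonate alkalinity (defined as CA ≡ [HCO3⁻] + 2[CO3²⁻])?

CA = 3.94 mmol/kg

CA = [HCO3⁻] + 2[CO3²⁻] = (α₁ + 2α₂)·DIC
At pH 7.34: [H⁺]/K1 = 10^-1.39 = 0.040738, K2/[H⁺] = 10^-2.02 = 0.0095499
α₁ = 1/(1 + 0.040738 + 0.0095499) = 1/1.0503 = 0.9521; α₂ = α₁·K2/[H⁺] = 0.009093
α₁ + 2α₂ = 0.9703
CA = 0.9703 × 4.06 = 3.94 mmol/kg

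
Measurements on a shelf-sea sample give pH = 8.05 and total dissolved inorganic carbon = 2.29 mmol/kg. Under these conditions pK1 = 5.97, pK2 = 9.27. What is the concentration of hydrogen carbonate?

[HCO3⁻] = 2.14 mmol/kg

α₁ = 1 / (1 + [H⁺]/K1 + K2/[H⁺]) = 1 / (1 + 10^-2.08 + 10^-1.22)
   = 1 / (1 + 0.0083176 + 0.060256) = 1/1.0686 = 0.9358
[HCO3⁻] = α₁ × DIC = 0.9358 × 2.29 = 2.14 mmol/kg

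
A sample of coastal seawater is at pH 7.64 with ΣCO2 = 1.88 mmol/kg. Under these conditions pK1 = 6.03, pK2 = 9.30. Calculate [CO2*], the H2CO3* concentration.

α₀ = 1 / (1 + K1/[H⁺] + K1K2/[H⁺]²) = 1 / (1 + 10^+1.61 + 10^-0.05)
   = 1 / (1 + 40.738 + 0.89125) = 1/42.629 = 0.02346
[CO2*] = α₀ × DIC = 0.02346 × 1.88 = 0.0441 mmol/kg

[CO2*] = 0.0441 mmol/kg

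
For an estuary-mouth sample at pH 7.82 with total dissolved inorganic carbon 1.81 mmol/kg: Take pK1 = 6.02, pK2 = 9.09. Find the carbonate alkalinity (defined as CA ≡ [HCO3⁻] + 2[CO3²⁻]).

CA = 1.87 mmol/kg

CA = [HCO3⁻] + 2[CO3²⁻] = (α₁ + 2α₂)·DIC
At pH 7.82: [H⁺]/K1 = 10^-1.80 = 0.015849, K2/[H⁺] = 10^-1.27 = 0.053703
α₁ = 1/(1 + 0.015849 + 0.053703) = 1/1.0696 = 0.9350; α₂ = α₁·K2/[H⁺] = 0.05021
α₁ + 2α₂ = 1.0354
CA = 1.0354 × 1.81 = 1.87 mmol/kg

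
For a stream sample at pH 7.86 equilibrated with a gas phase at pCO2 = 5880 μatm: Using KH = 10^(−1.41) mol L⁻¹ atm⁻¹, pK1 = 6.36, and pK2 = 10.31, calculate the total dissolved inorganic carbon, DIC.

[CO2*] = KH · pCO2 = 10^(−1.41) × 5880×10^-6 = 2.288×10^-4 mol/L
α₀ = 1/(1 + K1/[H⁺] + K1K2/[H⁺]²) = 1/(1 + 10^+1.50 + 10^-0.95) = 0.03055
DIC = [CO2*]/α₀ = 2.288×10^-4 / 0.03055 = 7.49 mmol/L

DIC = 7.49 mmol/L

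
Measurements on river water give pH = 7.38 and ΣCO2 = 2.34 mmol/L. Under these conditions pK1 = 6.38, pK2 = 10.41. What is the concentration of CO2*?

[CO2*] = 0.213 mmol/L

α₀ = 1 / (1 + K1/[H⁺] + K1K2/[H⁺]²) = 1 / (1 + 10^+1.00 + 10^-2.03)
   = 1 / (1 + 10.000 + 0.0093325) = 1/11.009 = 0.09083
[CO2*] = α₀ × DIC = 0.09083 × 2.34 = 0.213 mmol/L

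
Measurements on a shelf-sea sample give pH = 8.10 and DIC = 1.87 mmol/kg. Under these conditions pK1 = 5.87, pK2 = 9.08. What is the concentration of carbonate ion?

[CO3²⁻] = 0.176 mmol/kg

α₂ = 1 / (1 + [H⁺]/K2 + [H⁺]²/(K1K2)) = 1 / (1 + 10^+0.98 + 10^-1.25)
   = 1 / (1 + 9.5499 + 0.056234) = 1/10.606 = 0.09428
[CO3²⁻] = α₂ × DIC = 0.09428 × 1.87 = 0.176 mmol/kg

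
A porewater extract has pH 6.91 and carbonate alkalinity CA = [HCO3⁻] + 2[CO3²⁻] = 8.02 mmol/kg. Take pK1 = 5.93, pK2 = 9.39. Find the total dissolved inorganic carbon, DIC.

CA = [HCO3⁻] + 2[CO3²⁻] = (α₁ + 2α₂)·DIC
At pH 6.91: [H⁺]/K1 = 10^-0.98 = 0.10471, K2/[H⁺] = 10^-2.48 = 0.0033113
α₁ = 1/(1 + 0.10471 + 0.0033113) = 1/1.1080 = 0.9025; α₂ = α₁·K2/[H⁺] = 0.002988
α₁ + 2α₂ = 0.9085
DIC = CA / (α₁ + 2α₂) = 8.02 / 0.9085 = 8.83 mmol/kg

DIC = 8.83 mmol/kg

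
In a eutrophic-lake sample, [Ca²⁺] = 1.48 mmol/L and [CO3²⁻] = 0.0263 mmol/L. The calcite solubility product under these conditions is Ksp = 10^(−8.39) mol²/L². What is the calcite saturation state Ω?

Ksp = 10^(−8.39) = 4.074×10^-9
Ω = [Ca²⁺][CO3²⁻]/Ksp = (1.48×10^-3)(0.0263×10^-3) / 4.074×10^-9 = 9.55

Ω = 9.55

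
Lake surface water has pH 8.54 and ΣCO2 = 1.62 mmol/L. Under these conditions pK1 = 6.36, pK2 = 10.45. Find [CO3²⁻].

α₂ = 1 / (1 + [H⁺]/K2 + [H⁺]²/(K1K2)) = 1 / (1 + 10^+1.91 + 10^-0.27)
   = 1 / (1 + 81.283 + 0.53703) = 1/82.820 = 0.01207
[CO3²⁻] = α₂ × DIC = 0.01207 × 1.62 = 0.0196 mmol/L = 19.6 μmol/L

[CO3²⁻] = 19.6 μmol/L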